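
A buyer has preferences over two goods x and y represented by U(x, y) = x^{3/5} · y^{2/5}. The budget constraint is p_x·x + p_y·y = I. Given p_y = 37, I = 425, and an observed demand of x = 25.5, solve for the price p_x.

Tangency: MRS = (3/2)·y/x = p_x/p_y.
Rearranging, p_y·y = (2/3)·p_x·x. Substituting into the budget gives p_x·x·(1 + (2/3)) = I.
Demand: x*(p_x,p_y,I) = 0.6·I/p_x and y* = 0.4·I/p_y.
Set x* = 25.5 in the demand function and solve for p_x: p_x = 10.

p_x = 10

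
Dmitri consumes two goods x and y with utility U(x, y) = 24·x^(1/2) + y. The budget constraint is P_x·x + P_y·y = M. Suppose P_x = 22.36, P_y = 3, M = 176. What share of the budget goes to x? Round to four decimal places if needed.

Plugging in: x* = (12·3/22.36)² = 2.5922, y* = 39.3465.
Expenditure on x: 22.36·2.5922 = 57.9606; share = 0.3293.

share on x = 0.3293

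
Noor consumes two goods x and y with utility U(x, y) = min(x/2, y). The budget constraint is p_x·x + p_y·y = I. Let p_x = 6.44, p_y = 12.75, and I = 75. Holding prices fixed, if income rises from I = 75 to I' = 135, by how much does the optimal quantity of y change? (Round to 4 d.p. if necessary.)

Δy* = 2.341

Leontief preferences: the optimum is at the kink where x/2 = y/1, i.e. y = (1/2)·x.
Budget: p_x·x + p_y·(1/2)·x = I, so (2·p_x + p_y)·x = 2·I.
Demand: x*(p_x,p_y,I) = 2·I/(2·p_x + p_y), y* = I/(2·p_x + p_y).
Here 2·6.44 + 12.75 = 25.63, giving y* = 2.9263.
At I' = 135: y* = 5.2673. Change: 5.2673 − 2.9263 = 2.341.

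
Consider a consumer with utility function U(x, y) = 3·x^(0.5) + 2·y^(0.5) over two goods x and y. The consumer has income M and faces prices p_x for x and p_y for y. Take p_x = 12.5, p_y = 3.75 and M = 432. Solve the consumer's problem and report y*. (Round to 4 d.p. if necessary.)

y* = 68.7761

From the CES first-order condition, (3/2)·(y/x)^(0.5) = p_x/p_y.
Solve for the ratio: y/x = [(2/3)·p_x/p_y]^(2).
With the ratio pinned down, the budget gives x* = M/(p_x + p_y·(y/x)) and y* = (y/x)·x*.
Numerically y/x = 4.938272, so x* = 432/(12.5 + 3.75·4.938272) = 13.9272 and y* = 4.938272·13.9272 = 68.7761.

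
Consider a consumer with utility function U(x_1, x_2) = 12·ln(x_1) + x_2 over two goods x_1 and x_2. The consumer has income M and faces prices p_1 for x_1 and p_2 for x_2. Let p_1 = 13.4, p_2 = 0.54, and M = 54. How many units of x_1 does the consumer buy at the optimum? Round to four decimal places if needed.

MU_x_1 = 12/x_1, MU_x_2 = 1. Tangency: 12/x_1 = p_1/p_2.
So x_1*(p_1,p_2) = 12·p_2/p_1, independent of income; and x_2* = (M − 12·p_2)/p_2.
At the given prices: x_1* = 12·0.54/13.4 = 0.4836.

x_1* = 0.4836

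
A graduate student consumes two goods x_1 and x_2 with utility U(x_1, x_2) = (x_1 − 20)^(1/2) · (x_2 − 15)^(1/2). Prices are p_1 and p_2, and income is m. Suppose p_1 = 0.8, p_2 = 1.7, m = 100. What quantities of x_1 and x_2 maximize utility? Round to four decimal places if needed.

x_1* = 56.5625, x_2* = 32.2059

This is Cobb-Douglas in (x_1−20, x_2−15): tangency gives 0.5·p_2·(x_2−15) = 0.5·p_1·(x_1−20).
Substituting into the budget: x_1* = 20 + 0.5·(m − 20·p_1 − 15·p_2)/p_1, and x_2* = 15 + 0.5·(…)/p_2.
Discretionary income = 100 − 20·0.8 − 15·1.7 = 58.5; x_1* = 20 + 0.5·58.5/0.8 = 56.5625; x_2* = 15 + 0.5·58.5/1.7 = 32.2059.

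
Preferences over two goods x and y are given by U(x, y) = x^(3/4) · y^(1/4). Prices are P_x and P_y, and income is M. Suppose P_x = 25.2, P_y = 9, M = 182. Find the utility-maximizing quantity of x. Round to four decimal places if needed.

The MRS is 3·y/x. Set MRS = P_x/P_y.
Rearranging, P_y·y = (1/3)·P_x·x. Substituting into the budget gives P_x·x·(1 + (1/3)) = M.
Demand: x*(P_x,P_y,M) = 0.75·M/P_x and y* = 0.25·M/P_y.
At P_x=25.2, P_y=9, M=182: x* = 0.75·182/25.2 = 5.4167.

x* = 5.4167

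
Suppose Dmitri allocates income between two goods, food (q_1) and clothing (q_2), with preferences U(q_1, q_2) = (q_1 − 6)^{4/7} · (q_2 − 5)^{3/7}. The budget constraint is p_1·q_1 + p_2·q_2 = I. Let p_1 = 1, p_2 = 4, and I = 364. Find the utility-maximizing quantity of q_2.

q_2* = 41.2143

Let q_1' = q_1−6, q_2' = q_2−5. MRS = (4/3)·q_2'/q_1' = p_1/p_2.
After buying the subsistence bundle (6, 5), a share 4/7 of the remaining income goes to q_1: q_1* = 6 + 4/7·(I − 6p_1 − 5p_2)/p_1.
Discretionary income = 364 − 6·1 − 5·4 = 338; q_2* = 5 + 3/7·338/4 = 41.2143.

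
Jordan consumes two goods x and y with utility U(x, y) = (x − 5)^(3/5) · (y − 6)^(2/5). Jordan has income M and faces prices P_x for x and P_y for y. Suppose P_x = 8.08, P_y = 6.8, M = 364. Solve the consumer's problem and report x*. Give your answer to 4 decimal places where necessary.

x* = 26

Let x' = x−5, y' = y−6. MRS = (3/2)·y'/x' = P_x/P_y.
After buying the subsistence bundle (5, 6), a share 0.6 of the remaining income goes to x: x* = 5 + 0.6·(M − 5P_x − 6P_y)/P_x.
Discretionary income = 364 − 5·8.08 − 6·6.8 = 282.8; x* = 5 + 0.6·282.8/8.08 = 26.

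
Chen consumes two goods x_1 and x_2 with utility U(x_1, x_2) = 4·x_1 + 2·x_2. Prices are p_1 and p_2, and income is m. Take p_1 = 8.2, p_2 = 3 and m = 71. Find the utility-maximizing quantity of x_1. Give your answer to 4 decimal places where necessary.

Perfect substitutes: compare marginal utility per dollar. 4/p_1 vs 2/p_2 → 0.4878 vs 0.6667.
x_2 gives more utility per dollar, so spend all income on x_2: x_2* = m/p_2, x_1* = 0.
Numerically: x_1* = 0, x_2* = 23.6667.

x_1* = 0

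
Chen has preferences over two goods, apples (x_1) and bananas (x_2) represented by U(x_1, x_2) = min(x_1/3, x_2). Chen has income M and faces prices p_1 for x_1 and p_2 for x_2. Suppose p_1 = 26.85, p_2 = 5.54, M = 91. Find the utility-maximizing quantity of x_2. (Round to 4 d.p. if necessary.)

With perfect complements, no substitution: consume in ratio x_1:x_2 = 3:1.
Budget: p_1·x_1 + p_2·(1/3)·x_1 = M, so (3·p_1 + p_2)·x_1 = 3·M.
Demand: x_1*(p_1,p_2,M) = 3·M/(3·p_1 + p_2), x_2* = M/(3·p_1 + p_2).
Here 3·26.85 + 5.54 = 86.09, giving x_2* = 1.057.

x_2* = 1.057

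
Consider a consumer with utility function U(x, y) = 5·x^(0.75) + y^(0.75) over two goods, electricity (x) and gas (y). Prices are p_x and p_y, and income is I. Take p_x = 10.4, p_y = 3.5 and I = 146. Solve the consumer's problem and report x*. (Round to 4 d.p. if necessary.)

With the ratio pinned down, the budget gives x* = I/(p_x + p_y·(y/x)) and y* = (y/x)·x*.
Numerically y/x = 0.124733, so x* = 146/(10.4 + 3.5·0.124733) = 13.4729.

x* = 13.4729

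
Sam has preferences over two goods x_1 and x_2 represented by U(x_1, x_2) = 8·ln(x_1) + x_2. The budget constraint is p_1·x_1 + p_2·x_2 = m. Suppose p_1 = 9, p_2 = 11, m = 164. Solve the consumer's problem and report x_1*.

Set MRS = p_1/p_2: (8/x_1)/1 = p_1/p_2.
So x_1*(p_1,p_2) = 8·p_2/p_1, independent of income; and x_2* = (m − 8·p_2)/p_2.
At the given prices: x_1* = 8·11/9 = 9.7778.

x_1* = 9.7778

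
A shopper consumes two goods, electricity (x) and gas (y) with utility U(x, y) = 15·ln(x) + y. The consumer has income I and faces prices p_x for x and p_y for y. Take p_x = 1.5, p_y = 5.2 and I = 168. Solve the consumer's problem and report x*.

x* = 52

MU_x = 15/x, MU_y = 1. Tangency: 15/x = p_x/p_y.
So x*(p_x,p_y) = 15·p_y/p_x, independent of income; and y* = (I − 15·p_y)/p_y.
At the given prices: x* = 15·5.2/1.5 = 52.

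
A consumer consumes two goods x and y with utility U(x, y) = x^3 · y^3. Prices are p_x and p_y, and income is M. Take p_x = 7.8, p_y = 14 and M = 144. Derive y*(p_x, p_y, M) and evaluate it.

Tangency: MRS = y/x = p_x/p_y.
Rearranging, p_y·y = p_x·x. Substituting into the budget gives p_x·x·(1 + 1) = M.
Demand: x*(p_x,p_y,M) = 0.5·M/p_x and y* = 0.5·M/p_y.
At p_x=7.8, p_y=14, M=144: y* = 0.5·144/14 = 5.1429.

y* = 5.1429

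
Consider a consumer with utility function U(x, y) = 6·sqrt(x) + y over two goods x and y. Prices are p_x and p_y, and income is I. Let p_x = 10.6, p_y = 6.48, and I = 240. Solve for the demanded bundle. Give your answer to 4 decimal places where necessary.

x* = 3.3634, y* = 31.5352

Solve: √x = 3·p_y/p_x, so x*(p_x,p_y) = (3·p_y/p_x)², and y* = (I − p_x·x*)/p_y.
Plugging in: x* = (3·6.48/10.6)² = 3.3634, y* = 31.5352.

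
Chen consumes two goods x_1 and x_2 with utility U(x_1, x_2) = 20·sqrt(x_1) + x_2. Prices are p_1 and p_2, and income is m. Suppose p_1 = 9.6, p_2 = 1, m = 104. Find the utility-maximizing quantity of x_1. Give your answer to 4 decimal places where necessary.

Utility is quasi-linear in x_2; the FOC for x_1 is 10/√x_1 = p_1/p_2.
Thus x_1* = (10·p_2/p_1)² — independent of m — with the rest of income spent on x_2.
Plugging in: x_1* = (10·1/9.6)² = 1.0851.

x_1* = 1.0851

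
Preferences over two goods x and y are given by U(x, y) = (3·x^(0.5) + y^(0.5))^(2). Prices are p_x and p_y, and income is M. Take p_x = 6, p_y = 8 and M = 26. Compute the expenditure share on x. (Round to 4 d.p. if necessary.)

MU_x ∝ 3·x^(-0.5), MU_y ∝ y^(-0.5), so MRS = 3·(y/x)^(0.5) = p_x/p_y.
Solve for the ratio: y/x = [(1/3)·p_x/p_y]^(2).
With the ratio pinned down, the budget gives x* = M/(p_x + p_y·(y/x)) and y* = (y/x)·x*.
Numerically y/x = 0.0625, so x* = 26/(6 + 8·0.0625) = 4 and y* = 0.0625·4 = 0.25.
Expenditure on x: 6·4 = 24; share = 0.9231.

share on x = 0.9231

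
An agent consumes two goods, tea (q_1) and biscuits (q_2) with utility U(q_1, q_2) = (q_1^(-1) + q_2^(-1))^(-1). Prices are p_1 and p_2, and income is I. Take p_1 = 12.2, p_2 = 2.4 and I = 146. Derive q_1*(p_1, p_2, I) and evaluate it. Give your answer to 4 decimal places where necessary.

q_1* = 8.2902

From the CES first-order condition, (q_2/q_1)^(2) = p_1/p_2.
Solve for the ratio: q_2/q_1 = [p_1/p_2]^(0.5).
Substitute q_2 = (q_2/q_1)·q_1 into the budget: q_1* = I/(p_1 + p_2·(q_2/q_1)).
Numerically q_2/q_1 = 2.254625, so q_1* = 146/(12.2 + 2.4·2.254625) = 8.2902.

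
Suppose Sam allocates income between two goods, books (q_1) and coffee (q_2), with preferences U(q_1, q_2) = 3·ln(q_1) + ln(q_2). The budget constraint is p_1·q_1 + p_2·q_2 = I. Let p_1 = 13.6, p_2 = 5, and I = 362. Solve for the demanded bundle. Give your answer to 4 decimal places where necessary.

Tangency: MRS = 3·q_2/q_1 = p_1/p_2.
So 3·p_2·q_2 = p_1·q_1; combined with the budget, a share 0.75 of income goes to q_1.
Demand: q_1*(p_1,p_2,I) = 0.75·I/p_1 and q_2* = 0.25·I/p_2.
At p_1=13.6, p_2=5, I=362: q_1* = 0.75·362/13.6 = 19.9632, q_2* = 18.1.

q_1* = 19.9632, q_2* = 18.1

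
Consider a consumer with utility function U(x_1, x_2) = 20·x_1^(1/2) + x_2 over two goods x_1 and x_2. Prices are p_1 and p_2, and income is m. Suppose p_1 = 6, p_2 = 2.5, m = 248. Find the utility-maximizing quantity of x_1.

Thus x_1* = (10·p_2/p_1)² — independent of m — with the rest of income spent on x_2.
Plugging in: x_1* = (10·2.5/6)² = 17.3611.

x_1* = 17.3611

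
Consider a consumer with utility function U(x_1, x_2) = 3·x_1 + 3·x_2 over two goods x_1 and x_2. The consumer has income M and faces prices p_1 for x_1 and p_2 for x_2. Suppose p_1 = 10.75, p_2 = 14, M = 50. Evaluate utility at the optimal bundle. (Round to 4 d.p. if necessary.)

V = 13.9535

Linear utility — the consumer picks whichever good has higher MU/price: 3/10.75 = 0.2791 vs 3/14 = 0.2143.
x_1 gives more utility per dollar, so spend all income on x_1: x_1* = M/p_1, x_2* = 0.
Numerically: x_1* = 4.6512, x_2* = 0.
Utility at the optimum: U(4.6512, 0) = 13.9535.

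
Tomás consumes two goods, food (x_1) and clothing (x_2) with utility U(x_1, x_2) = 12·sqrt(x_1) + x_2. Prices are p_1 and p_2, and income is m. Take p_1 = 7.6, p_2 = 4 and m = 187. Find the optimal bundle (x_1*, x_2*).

x_1* = 9.9723, x_2* = 27.8026

Plugging in: x_1* = (6·4/7.6)² = 9.9723, x_2* = 27.8026.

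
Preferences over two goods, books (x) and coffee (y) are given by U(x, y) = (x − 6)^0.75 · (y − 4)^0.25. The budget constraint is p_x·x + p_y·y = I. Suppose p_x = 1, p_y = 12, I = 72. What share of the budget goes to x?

Let x' = x−6, y' = y−4. MRS = 3·y'/x' = p_x/p_y.
After buying the subsistence bundle (6, 4), a share 0.75 of the remaining income goes to x: x* = 6 + 0.75·(I − 6p_x − 4p_y)/p_x.
Discretionary income = 72 − 6·1 − 4·12 = 18; x* = 6 + 0.75·18/1 = 19.5; y* = 4 + 0.25·18/12 = 4.375.
Expenditure on x: 1·19.5 = 19.5; share = 0.2708.

share on x = 0.2708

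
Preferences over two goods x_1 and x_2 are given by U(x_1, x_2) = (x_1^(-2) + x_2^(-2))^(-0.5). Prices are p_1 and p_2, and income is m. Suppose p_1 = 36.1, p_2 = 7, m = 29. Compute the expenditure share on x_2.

From the CES first-order condition, (x_2/x_1)^(3) = p_1/p_2.
Solve for the ratio: x_2/x_1 = [p_1/p_2]^(1/3).
Substitute x_2 = (x_2/x_1)·x_1 into the budget: x_1* = m/(p_1 + p_2·(x_2/x_1)).
Numerically x_2/x_1 = 1.727706, so x_1* = 29/(36.1 + 7·1.727706) = 0.6017 and x_2* = 1.727706·0.6017 = 1.0396.
Expenditure on x_2: 7·1.0396 = 7.2774; share = 0.2509.

share on x_2 = 0.2509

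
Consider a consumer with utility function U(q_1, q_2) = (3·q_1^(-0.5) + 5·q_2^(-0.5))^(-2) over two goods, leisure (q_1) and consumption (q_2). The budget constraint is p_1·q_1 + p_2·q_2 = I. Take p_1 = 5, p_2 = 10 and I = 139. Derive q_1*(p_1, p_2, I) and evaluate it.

MU_q_1 ∝ 3·q_1^(-1.5), MU_q_2 ∝ 5·q_2^(-1.5), so MRS = (3/5)·(q_2/q_1)^(1.5) = p_1/p_2.
Hence q_2/q_1 = ((5/3)·p_1/p_2)^(1/(1.5)), i.e. raised to the 2/3 power.
Substitute q_2 = (q_2/q_1)·q_1 into the budget: q_1* = I/(p_1 + p_2·(q_2/q_1)).
Numerically q_2/q_1 = 0.885549, so q_1* = 139/(5 + 10·0.885549) = 10.0321.

q_1* = 10.0321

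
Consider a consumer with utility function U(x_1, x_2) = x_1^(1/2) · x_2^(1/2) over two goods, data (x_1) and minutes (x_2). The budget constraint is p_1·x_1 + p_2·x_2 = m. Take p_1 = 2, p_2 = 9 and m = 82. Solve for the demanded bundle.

x_1* = 20.5, x_2* = 4.5556

MU_x_1/MU_x_2 = (0.5·x_2)/(0.5·x_1); tangency sets this equal to p_1/p_2.
Rearranging, p_2·x_2 = p_1·x_1. Substituting into the budget gives p_1·x_1·(1 + 1) = m.
Demand: x_1*(p_1,p_2,m) = 0.5·m/p_1 and x_2* = 0.5·m/p_2.
At p_1=2, p_2=9, m=82: x_1* = 0.5·82/2 = 20.5, x_2* = 4.5556.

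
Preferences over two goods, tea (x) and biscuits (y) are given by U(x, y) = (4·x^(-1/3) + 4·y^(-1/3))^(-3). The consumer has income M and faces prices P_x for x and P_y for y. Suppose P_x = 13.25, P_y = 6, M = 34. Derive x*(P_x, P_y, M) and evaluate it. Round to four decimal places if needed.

x* = 1.4097

Substitute y = (y/x)·x into the budget: x* = M/(P_x + P_y·(y/x)).
Numerically y/x = 1.811542, so x* = 34/(13.25 + 6·1.811542) = 1.4097.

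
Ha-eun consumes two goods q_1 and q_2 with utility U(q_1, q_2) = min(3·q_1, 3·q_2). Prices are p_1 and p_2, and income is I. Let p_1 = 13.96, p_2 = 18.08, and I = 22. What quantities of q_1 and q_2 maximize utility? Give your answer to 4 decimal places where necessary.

Leontief preferences: the optimum is at the kink where q_1/3 = q_2/3, i.e. q_2 = q_1.
Budget: p_1·q_1 + p_2·q_1 = I, so (3·p_1 + 3·p_2)·q_1 = 3·I.
Demand: q_1*(p_1,p_2,I) = 3·I/(3·p_1 + 3·p_2), q_2* = 3·I/(3·p_1 + 3·p_2).
Here 3·13.96 + 3·18.08 = 96.12, giving q_1* = 0.6866 and q_2* = 0.6866.

q_1* = 0.6866, q_2* = 0.6866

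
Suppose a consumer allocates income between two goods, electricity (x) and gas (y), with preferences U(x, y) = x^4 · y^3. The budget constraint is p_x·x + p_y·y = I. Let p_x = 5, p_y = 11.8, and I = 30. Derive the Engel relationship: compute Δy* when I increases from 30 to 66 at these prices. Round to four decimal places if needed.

Δy* = 1.3075

The MRS is (4/3)·y/x. Set MRS = p_x/p_y.
Rearranging, p_y·y = (3/4)·p_x·x. Substituting into the budget gives p_x·x·(1 + (3/4)) = I.
Demand: x*(p_x,p_y,I) = 4/7·I/p_x and y* = 3/7·I/p_y.
At p_x=5, p_y=11.8, I=30: y* = 3/7·30/11.8 = 1.0896.
At I' = 66: y* = 2.3971. Change: 2.3971 − 1.0896 = 1.3075.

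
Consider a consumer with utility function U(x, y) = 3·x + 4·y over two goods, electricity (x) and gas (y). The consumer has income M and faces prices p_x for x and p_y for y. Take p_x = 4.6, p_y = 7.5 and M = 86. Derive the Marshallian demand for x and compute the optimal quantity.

x* = 18.6957

Numerically: x* = 18.6957, y* = 0.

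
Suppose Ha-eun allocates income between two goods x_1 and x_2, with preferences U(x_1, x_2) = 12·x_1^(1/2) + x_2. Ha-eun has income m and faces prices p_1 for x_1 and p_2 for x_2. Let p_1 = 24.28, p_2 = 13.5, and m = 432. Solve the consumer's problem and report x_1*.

x_1* = 11.1294

Utility is quasi-linear in x_2; the FOC for x_1 is 6/√x_1 = p_1/p_2.
Thus x_1* = (6·p_2/p_1)² — independent of m — with the rest of income spent on x_2.
Plugging in: x_1* = (6·13.5/24.28)² = 11.1294.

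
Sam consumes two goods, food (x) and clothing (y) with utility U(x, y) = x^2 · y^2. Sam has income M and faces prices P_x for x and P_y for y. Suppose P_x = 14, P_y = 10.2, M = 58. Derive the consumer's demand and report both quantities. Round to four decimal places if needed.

x* = 2.0714, y* = 2.8431

MU_x/MU_y = (2·y)/(2·x); tangency sets this equal to P_x/P_y.
Rearranging, P_y·y = P_x·x. Substituting into the budget gives P_x·x·(1 + 1) = M.
Demand: x*(P_x,P_y,M) = 0.5·M/P_x and y* = 0.5·M/P_y.
At P_x=14, P_y=10.2, M=58: x* = 0.5·58/14 = 2.0714, y* = 2.8431.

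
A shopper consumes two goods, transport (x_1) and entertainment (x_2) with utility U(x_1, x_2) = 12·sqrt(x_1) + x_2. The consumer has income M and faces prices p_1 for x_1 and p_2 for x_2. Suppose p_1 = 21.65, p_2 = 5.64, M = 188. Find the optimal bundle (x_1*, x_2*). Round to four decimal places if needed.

Plugging in: x_1* = (6·5.64/21.65)² = 2.4431, x_2* = 23.955.

x_1* = 2.4431, x_2* = 23.955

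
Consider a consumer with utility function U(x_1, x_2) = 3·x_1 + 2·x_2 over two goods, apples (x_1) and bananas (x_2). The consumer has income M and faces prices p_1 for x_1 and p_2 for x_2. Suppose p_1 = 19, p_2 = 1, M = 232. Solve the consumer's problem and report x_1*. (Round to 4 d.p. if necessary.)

Perfect substitutes: compare marginal utility per dollar. 3/p_1 vs 2/p_2 → 0.1579 vs 2.
x_2 gives more utility per dollar, so spend all income on x_2: x_2* = M/p_2, x_1* = 0.
Numerically: x_1* = 0, x_2* = 232.

x_1* = 0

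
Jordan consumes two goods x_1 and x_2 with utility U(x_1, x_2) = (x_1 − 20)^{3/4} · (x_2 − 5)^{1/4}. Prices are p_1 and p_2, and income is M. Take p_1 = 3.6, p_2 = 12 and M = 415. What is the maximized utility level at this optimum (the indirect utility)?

V = 33.1547

Substituting into the budget: x_1* = 20 + 0.75·(M − 20·p_1 − 5·p_2)/p_1, and x_2* = 5 + 0.25·(…)/p_2.
Discretionary income = 415 − 20·3.6 − 5·12 = 283; x_1* = 20 + 0.75·283/3.6 = 78.9583; x_2* = 5 + 0.25·283/12 = 10.8958.
Utility at the optimum: U(78.9583, 10.8958) = 33.1547.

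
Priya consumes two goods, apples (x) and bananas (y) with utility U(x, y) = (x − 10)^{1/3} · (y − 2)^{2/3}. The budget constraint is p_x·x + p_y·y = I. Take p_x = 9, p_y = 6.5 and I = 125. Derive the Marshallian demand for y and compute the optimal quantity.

y* = 4.2564

MRS = (1/2)·(y−2)/(x−10). Tangency with p_x/p_y gives y−2 = 2·(p_x/p_y)·(x−10).
After buying the subsistence bundle (10, 2), a share 1/3 of the remaining income goes to x: x* = 10 + 1/3·(I − 10p_x − 2p_y)/p_x.
Discretionary income = 125 − 10·9 − 2·6.5 = 22; y* = 2 + 2/3·22/6.5 = 4.2564.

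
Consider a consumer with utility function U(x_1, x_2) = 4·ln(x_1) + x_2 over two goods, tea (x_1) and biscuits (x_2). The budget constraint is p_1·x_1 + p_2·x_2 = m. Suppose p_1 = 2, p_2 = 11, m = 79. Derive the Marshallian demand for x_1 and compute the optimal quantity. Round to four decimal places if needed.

Set MRS = p_1/p_2: (4/x_1)/1 = p_1/p_2.
So x_1*(p_1,p_2) = 4·p_2/p_1, independent of income; and x_2* = (m − 4·p_2)/p_2.
At the given prices: x_1* = 4·11/2 = 22.

x_1* = 22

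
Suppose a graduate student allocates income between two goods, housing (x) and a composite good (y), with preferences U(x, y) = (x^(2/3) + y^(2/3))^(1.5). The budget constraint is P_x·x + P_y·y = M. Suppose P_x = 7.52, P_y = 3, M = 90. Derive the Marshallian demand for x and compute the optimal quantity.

x* = 1.6432

MU_x ∝ x^(-1/3), MU_y ∝ y^(-1/3), so MRS = (y/x)^(1/3) = P_x/P_y.
Hence y/x = (P_x/P_y)^(1/(1/3)), i.e. raised to the 3 power.
With the ratio pinned down, the budget gives x* = M/(P_x + P_y·(y/x)) and y* = (y/x)·x*.
Numerically y/x = 15.750334, so x* = 90/(7.52 + 3·15.750334) = 1.6432.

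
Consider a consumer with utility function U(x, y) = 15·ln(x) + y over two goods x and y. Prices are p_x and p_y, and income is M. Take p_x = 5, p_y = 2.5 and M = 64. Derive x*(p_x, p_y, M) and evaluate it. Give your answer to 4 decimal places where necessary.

So x*(p_x,p_y) = 15·p_y/p_x, independent of income; and y* = (M − 15·p_y)/p_y.
At the given prices: x* = 15·2.5/5 = 7.5.

x* = 7.5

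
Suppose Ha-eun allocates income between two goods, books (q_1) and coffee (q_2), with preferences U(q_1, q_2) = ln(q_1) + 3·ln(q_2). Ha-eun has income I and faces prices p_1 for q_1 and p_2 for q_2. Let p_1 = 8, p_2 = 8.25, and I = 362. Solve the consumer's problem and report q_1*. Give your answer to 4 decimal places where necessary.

q_1* = 11.3125

At p_1=8, p_2=8.25, I=362: q_1* = 0.25·362/8 = 11.3125.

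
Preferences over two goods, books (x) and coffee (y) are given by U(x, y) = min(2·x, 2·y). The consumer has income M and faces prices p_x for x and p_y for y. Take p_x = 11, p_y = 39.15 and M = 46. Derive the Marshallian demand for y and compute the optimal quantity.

y* = 0.9172

With perfect complements, no substitution: consume in ratio x:y = 2:2.
Budget: p_x·x + p_y·x = M, so (2·p_x + 2·p_y)·x = 2·M.
Demand: x*(p_x,p_y,M) = 2·M/(2·p_x + 2·p_y), y* = 2·M/(2·p_x + 2·p_y).
Here 2·11 + 2·39.15 = 100.3, giving y* = 0.9172.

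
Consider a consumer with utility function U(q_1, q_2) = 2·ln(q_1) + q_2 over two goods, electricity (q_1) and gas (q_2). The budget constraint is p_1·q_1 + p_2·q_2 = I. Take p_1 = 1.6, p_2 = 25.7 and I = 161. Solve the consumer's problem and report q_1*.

q_1* = 32.125

MU_q_1 = 2/q_1, MU_q_2 = 1. Tangency: 2/q_1 = p_1/p_2.
So q_1*(p_1,p_2) = 2·p_2/p_1, independent of income; and q_2* = (I − 2·p_2)/p_2.
At the given prices: q_1* = 2·25.7/1.6 = 32.125.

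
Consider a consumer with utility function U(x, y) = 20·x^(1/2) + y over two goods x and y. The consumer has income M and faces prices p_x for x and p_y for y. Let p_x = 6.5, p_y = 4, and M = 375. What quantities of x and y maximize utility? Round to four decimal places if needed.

x* = 37.8698, y* = 32.2115

Set MRS = p_x/p_y: 10·x^(−1/2) = p_x/p_y.
Solve: √x = 10·p_y/p_x, so x*(p_x,p_y) = (10·p_y/p_x)², and y* = (M − p_x·x*)/p_y.
Plugging in: x* = (10·4/6.5)² = 37.8698, y* = 32.2115.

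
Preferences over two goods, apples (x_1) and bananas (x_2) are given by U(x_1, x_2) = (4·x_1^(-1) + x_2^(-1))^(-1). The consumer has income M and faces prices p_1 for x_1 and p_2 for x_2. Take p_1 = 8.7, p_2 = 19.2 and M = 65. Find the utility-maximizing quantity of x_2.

MU_x_1 ∝ 4·x_1^(-2), MU_x_2 ∝ x_2^(-2), so MRS = 4·(x_2/x_1)^(2) = p_1/p_2.
Hence x_2/x_1 = ((1/4)·p_1/p_2)^(1/(2)), i.e. raised to the 0.5 power.
With the ratio pinned down, the budget gives x_1* = M/(p_1 + p_2·(x_2/x_1)) and x_2* = (x_2/x_1)·x_1*.
Numerically x_2/x_1 = 0.336573, so x_1* = 65/(8.7 + 19.2·0.336573) = 4.287 and x_2* = 0.336573·4.287 = 1.4429.

x_2* = 1.4429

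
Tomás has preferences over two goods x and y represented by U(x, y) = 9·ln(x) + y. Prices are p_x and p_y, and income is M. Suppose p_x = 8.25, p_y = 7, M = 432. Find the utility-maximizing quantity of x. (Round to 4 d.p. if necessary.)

x* = 7.6364

MU_x = 9/x, MU_y = 1. Tangency: 9/x = p_x/p_y.
So x*(p_x,p_y) = 9·p_y/p_x, independent of income; and y* = (M − 9·p_y)/p_y.
At the given prices: x* = 9·7/8.25 = 7.6364.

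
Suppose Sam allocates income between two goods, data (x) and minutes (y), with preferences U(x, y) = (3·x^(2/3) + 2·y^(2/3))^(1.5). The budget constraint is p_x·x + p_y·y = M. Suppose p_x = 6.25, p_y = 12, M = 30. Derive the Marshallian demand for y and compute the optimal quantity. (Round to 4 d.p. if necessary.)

y* = 0.186

With the ratio pinned down, the budget gives x* = M/(p_x + p_y·(y/x)) and y* = (y/x)·x*.
Numerically y/x = 0.041862, so x* = 30/(6.25 + 12·0.041862) = 4.4429 and y* = 0.041862·4.4429 = 0.186.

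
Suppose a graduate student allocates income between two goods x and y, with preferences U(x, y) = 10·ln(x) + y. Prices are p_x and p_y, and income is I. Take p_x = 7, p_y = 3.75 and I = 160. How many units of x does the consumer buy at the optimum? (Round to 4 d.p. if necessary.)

MU_x = 10/x, MU_y = 1. Tangency: 10/x = p_x/p_y.
So x*(p_x,p_y) = 10·p_y/p_x, independent of income; and y* = (I − 10·p_y)/p_y.
At the given prices: x* = 10·3.75/7 = 5.3571.

x* = 5.3571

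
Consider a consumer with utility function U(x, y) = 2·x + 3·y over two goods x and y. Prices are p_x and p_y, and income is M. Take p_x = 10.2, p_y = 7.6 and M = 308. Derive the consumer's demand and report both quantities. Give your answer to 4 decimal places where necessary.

x* = 0, y* = 40.5263

Perfect substitutes: compare marginal utility per dollar. 2/p_x vs 3/p_y → 0.1961 vs 0.3947.
y gives more utility per dollar, so spend all income on y: y* = M/p_y, x* = 0.
Numerically: x* = 0, y* = 40.5263.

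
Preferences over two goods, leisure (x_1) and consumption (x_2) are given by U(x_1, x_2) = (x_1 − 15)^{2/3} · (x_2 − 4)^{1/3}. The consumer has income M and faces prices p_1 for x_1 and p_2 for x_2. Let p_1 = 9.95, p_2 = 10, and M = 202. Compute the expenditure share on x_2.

share on x_2 = 0.2191

MRS = 2·(x_2−4)/(x_1−15). Tangency with p_1/p_2 gives x_2−4 = (1/2)·(p_1/p_2)·(x_1−15).
After buying the subsistence bundle (15, 4), a share 2/3 of the remaining income goes to x_1: x_1* = 15 + 2/3·(M − 15p_1 − 4p_2)/p_1.
Discretionary income = 202 − 15·9.95 − 4·10 = 12.75; x_1* = 15 + 2/3·12.75/9.95 = 15.8543; x_2* = 4 + 1/3·12.75/10 = 4.425.
Expenditure on x_2: 10·4.425 = 44.25; share = 0.2191.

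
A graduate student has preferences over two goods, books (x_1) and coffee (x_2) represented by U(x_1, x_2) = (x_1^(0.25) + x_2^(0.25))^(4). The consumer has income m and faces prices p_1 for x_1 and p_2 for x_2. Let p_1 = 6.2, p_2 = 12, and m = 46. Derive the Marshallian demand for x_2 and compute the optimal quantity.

From the CES first-order condition, (x_2/x_1)^(0.75) = p_1/p_2.
Hence x_2/x_1 = (p_1/p_2)^(1/(0.75)), i.e. raised to the 4/3 power.
Substitute x_2 = (x_2/x_1)·x_1 into the budget: x_1* = m/(p_1 + p_2·(x_2/x_1)).
Numerically x_2/x_1 = 0.414585, so x_1* = 46/(6.2 + 12·0.414585) = 4.1163 and x_2* = 0.414585·4.1163 = 1.7066.

x_2* = 1.7066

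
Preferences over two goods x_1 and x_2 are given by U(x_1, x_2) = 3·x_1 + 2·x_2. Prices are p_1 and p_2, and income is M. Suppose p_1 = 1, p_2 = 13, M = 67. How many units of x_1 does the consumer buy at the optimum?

x_1* = 67

Linear utility — the consumer picks whichever good has higher MU/price: 3/1 = 3 vs 2/13 = 0.1538.
x_1 gives more utility per dollar, so spend all income on x_1: x_1* = M/p_1, x_2* = 0.
Numerically: x_1* = 67, x_2* = 0.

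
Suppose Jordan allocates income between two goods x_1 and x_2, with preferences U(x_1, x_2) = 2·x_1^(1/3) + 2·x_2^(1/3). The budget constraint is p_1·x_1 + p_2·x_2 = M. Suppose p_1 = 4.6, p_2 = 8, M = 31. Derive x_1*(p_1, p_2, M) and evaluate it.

x_1* = 3.8328

MU_x_1 ∝ 2·x_1^(-2/3), MU_x_2 ∝ 2·x_2^(-2/3), so MRS = (x_2/x_1)^(2/3) = p_1/p_2.
Solve for the ratio: x_2/x_1 = [p_1/p_2]^(1.5).
Substitute x_2 = (x_2/x_1)·x_1 into the budget: x_1* = M/(p_1 + p_2·(x_2/x_1)).
Numerically x_2/x_1 = 0.436015, so x_1* = 31/(4.6 + 8·0.436015) = 3.8328.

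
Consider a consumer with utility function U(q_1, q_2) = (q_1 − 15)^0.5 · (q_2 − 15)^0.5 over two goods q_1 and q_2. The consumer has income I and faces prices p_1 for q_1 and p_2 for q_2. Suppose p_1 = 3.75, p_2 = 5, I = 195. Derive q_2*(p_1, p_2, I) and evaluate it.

q_2* = 21.375

Let q_1' = q_1−15, q_2' = q_2−15. MRS = q_2'/q_1' = p_1/p_2.
Substituting into the budget: q_1* = 15 + 0.5·(I − 15·p_1 − 15·p_2)/p_1, and q_2* = 15 + 0.5·(…)/p_2.
Discretionary income = 195 − 15·3.75 − 15·5 = 63.75; q_2* = 15 + 0.5·63.75/5 = 21.375.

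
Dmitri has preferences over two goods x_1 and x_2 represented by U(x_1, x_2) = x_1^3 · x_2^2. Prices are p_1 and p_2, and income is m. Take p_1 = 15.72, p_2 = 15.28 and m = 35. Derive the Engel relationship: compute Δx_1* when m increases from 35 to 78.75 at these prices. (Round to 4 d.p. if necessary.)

At p_1=15.72, p_2=15.28, m=35: x_1* = 0.6·35/15.72 = 1.3359.
At m' = 78.75: x_1* = 3.0057. Change: 3.0057 − 1.3359 = 1.6698.

Δx_1* = 1.6698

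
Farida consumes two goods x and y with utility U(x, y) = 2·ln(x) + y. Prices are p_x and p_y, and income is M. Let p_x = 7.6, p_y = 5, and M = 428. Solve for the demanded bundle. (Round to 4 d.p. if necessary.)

x* = 1.3158, y* = 83.6

At the given prices: x* = 2·5/7.6 = 1.3158, and y* = 83.6.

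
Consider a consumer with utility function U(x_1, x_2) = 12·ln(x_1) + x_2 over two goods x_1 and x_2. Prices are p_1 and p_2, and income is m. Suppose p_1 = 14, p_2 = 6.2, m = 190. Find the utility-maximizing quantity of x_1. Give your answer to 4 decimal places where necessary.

x_1* = 5.3143

Set MRS = p_1/p_2: (12/x_1)/1 = p_1/p_2.
So x_1*(p_1,p_2) = 12·p_2/p_1, independent of income; and x_2* = (m − 12·p_2)/p_2.
At the given prices: x_1* = 12·6.2/14 = 5.3143.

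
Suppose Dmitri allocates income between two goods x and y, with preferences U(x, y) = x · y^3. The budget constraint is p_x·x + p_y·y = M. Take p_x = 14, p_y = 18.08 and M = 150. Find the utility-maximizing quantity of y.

y* = 6.2223

Demand: x*(p_x,p_y,M) = 0.25·M/p_x and y* = 0.75·M/p_y.
At p_x=14, p_y=18.08, M=150: y* = 0.75·150/18.08 = 6.2223.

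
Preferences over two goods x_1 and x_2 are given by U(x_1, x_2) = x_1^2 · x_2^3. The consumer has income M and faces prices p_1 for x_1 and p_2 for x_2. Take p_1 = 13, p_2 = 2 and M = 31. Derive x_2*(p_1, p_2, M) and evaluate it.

x_2* = 9.3

Tangency: MRS = (2/3)·x_2/x_1 = p_1/p_2.
So 2·p_2·x_2 = 3·p_1·x_1; combined with the budget, a share 0.4 of income goes to x_1.
Demand: x_1*(p_1,p_2,M) = 0.4·M/p_1 and x_2* = 0.6·M/p_2.
At p_1=13, p_2=2, M=31: x_2* = 0.6·31/2 = 9.3.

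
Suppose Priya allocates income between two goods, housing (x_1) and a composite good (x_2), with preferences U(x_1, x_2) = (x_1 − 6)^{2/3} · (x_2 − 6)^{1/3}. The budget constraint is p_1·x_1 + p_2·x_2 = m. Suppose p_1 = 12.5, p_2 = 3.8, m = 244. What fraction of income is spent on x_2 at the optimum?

MRS = 2·(x_2−6)/(x_1−6). Tangency with p_1/p_2 gives x_2−6 = (1/2)·(p_1/p_2)·(x_1−6).
After buying the subsistence bundle (6, 6), a share 2/3 of the remaining income goes to x_1: x_1* = 6 + 2/3·(m − 6p_1 − 6p_2)/p_1.
Discretionary income = 244 − 6·12.5 − 6·3.8 = 146.2; x_1* = 6 + 2/3·146.2/12.5 = 13.7973; x_2* = 6 + 1/3·146.2/3.8 = 18.8246.
Expenditure on x_2: 3.8·18.8246 = 71.5333; share = 0.2932.

share on x_2 = 0.2932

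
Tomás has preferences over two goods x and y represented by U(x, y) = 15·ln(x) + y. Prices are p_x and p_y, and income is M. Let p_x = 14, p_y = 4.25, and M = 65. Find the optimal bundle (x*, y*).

MU_x = 15/x, MU_y = 1. Tangency: 15/x = p_x/p_y.
So x*(p_x,p_y) = 15·p_y/p_x, independent of income; and y* = (M − 15·p_y)/p_y.
At the given prices: x* = 15·4.25/14 = 4.5536, and y* = 0.2941.

x* = 4.5536, y* = 0.2941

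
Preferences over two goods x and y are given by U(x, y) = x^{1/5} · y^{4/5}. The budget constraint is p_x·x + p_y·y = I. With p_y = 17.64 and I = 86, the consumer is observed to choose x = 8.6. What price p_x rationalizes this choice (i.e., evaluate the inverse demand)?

p_x = 2

The MRS is (1/4)·y/x. Set MRS = p_x/p_y.
Rearranging, p_y·y = 4·p_x·x. Substituting into the budget gives p_x·x·(1 + 4) = I.
Demand: x*(p_x,p_y,I) = 0.2·I/p_x and y* = 0.8·I/p_y.
Set x* = 8.6 in the demand function and solve for p_x: p_x = 2.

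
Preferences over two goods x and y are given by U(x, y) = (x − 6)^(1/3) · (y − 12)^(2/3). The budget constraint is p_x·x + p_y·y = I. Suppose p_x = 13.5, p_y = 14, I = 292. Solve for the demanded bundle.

MRS = (1/2)·(y−12)/(x−6). Tangency with p_x/p_y gives y−12 = 2·(p_x/p_y)·(x−6).
Substituting into the budget: x* = 6 + 1/3·(I − 6·p_x − 12·p_y)/p_x, and y* = 12 + 2/3·(…)/p_y.
Discretionary income = 292 − 6·13.5 − 12·14 = 43; x* = 6 + 1/3·43/13.5 = 7.0617; y* = 12 + 2/3·43/14 = 14.0476.

x* = 7.0617, y* = 14.0476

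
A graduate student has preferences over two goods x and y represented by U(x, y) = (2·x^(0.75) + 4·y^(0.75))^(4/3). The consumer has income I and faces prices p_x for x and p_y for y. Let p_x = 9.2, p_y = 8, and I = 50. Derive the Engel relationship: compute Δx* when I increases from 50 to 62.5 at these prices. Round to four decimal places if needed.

Δx* = 0.0536

Substitute y = (y/x)·x into the budget: x* = I/(p_x + p_y·(y/x)).
Numerically y/x = 27.9841, so x* = 50/(9.2 + 8·27.9841) = 0.2145.
At I' = 62.5: x* = 0.2682. Change: 0.2682 − 0.2145 = 0.0536.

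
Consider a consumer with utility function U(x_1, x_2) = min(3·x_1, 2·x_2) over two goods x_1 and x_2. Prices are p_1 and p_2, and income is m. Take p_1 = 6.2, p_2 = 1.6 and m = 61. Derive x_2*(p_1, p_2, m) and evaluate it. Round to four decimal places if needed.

With perfect complements, no substitution: consume in ratio x_1:x_2 = 2:3.
Budget: p_1·x_1 + p_2·(3/2)·x_1 = m, so (2·p_1 + 3·p_2)·x_1 = 2·m.
Demand: x_1*(p_1,p_2,m) = 2·m/(2·p_1 + 3·p_2), x_2* = 3·m/(2·p_1 + 3·p_2).
Here 2·6.2 + 3·1.6 = 17.2, giving x_2* = 10.6395.

x_2* = 10.6395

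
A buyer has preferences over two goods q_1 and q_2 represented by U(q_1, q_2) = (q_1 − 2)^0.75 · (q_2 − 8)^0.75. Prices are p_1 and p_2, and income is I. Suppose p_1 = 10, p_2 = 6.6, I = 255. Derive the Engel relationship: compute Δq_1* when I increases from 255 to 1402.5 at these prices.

Δq_1* = 57.375

Let q_1' = q_1−2, q_2' = q_2−8. MRS = q_2'/q_1' = p_1/p_2.
After buying the subsistence bundle (2, 8), a share 0.5 of the remaining income goes to q_1: q_1* = 2 + 0.5·(I − 2p_1 − 8p_2)/p_1.
Discretionary income = 255 − 2·10 − 8·6.6 = 182.2; q_1* = 2 + 0.5·182.2/10 = 11.11.
At I' = 1402.5: q_1* = 68.485. Change: 68.485 − 11.11 = 57.375.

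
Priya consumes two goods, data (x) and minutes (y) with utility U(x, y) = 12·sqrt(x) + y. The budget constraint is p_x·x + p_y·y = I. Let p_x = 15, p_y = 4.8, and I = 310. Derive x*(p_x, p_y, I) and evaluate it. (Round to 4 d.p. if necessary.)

Utility is quasi-linear in y; the FOC for x is 6/√x = p_x/p_y.
Thus x* = (6·p_y/p_x)² — independent of I — with the rest of income spent on y.
Plugging in: x* = (6·4.8/15)² = 3.6864.

x* = 3.6864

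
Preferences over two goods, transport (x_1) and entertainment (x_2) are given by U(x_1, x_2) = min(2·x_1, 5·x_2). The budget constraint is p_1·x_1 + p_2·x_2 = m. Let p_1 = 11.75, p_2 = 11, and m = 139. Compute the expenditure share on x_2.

share on x_2 = 0.2724

With perfect complements, no substitution: consume in ratio x_1:x_2 = 5:2.
Budget: p_1·x_1 + p_2·(2/5)·x_1 = m, so (5·p_1 + 2·p_2)·x_1 = 5·m.
Demand: x_1*(p_1,p_2,m) = 5·m/(5·p_1 + 2·p_2), x_2* = 2·m/(5·p_1 + 2·p_2).
Here 5·11.75 + 2·11 = 80.75, giving x_1* = 8.6068 and x_2* = 3.4427.
Expenditure on x_2: 11·3.4427 = 37.87; share = 0.2724.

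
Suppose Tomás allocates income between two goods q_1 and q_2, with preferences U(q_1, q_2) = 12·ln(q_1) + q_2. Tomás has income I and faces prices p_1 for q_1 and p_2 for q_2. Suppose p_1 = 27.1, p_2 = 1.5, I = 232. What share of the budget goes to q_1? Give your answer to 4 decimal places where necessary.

MU_q_1 = 12/q_1, MU_q_2 = 1. Tangency: 12/q_1 = p_1/p_2.
So q_1*(p_1,p_2) = 12·p_2/p_1, independent of income; and q_2* = (I − 12·p_2)/p_2.
At the given prices: q_1* = 12·1.5/27.1 = 0.6642, and q_2* = 142.6667.
Expenditure on q_1: 27.1·0.6642 = 18; share = 0.0776.

share on q_1 = 0.0776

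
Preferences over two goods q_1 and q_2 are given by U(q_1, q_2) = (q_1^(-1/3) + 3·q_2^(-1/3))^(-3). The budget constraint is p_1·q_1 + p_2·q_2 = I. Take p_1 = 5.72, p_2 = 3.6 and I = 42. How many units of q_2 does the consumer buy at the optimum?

q_2* = 7.8167

With the ratio pinned down, the budget gives q_1* = I/(p_1 + p_2·(q_2/q_1)) and q_2* = (q_2/q_1)·q_1*.
Numerically q_2/q_1 = 3.225976, so q_1* = 42/(5.72 + 3.6·3.225976) = 2.4231 and q_2* = 3.225976·2.4231 = 7.8167.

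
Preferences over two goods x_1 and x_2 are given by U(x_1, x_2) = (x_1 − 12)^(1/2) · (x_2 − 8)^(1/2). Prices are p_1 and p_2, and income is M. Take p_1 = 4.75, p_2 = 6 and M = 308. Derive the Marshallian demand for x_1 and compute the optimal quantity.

This is Cobb-Douglas in (x_1−12, x_2−8): tangency gives 0.5·p_2·(x_2−8) = 0.5·p_1·(x_1−12).
Substituting into the budget: x_1* = 12 + 0.5·(M − 12·p_1 − 8·p_2)/p_1, and x_2* = 8 + 0.5·(…)/p_2.
Discretionary income = 308 − 12·4.75 − 8·6 = 203; x_1* = 12 + 0.5·203/4.75 = 33.3684.

x_1* = 33.3684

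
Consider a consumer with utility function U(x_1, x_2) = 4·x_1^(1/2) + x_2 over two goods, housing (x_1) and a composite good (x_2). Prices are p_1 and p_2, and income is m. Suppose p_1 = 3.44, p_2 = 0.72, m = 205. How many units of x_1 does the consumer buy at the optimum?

MU_x_1 = 2/√x_1, MU_x_2 = 1. Tangency: 2/√x_1 = p_1/p_2.
Solve: √x_1 = 2·p_2/p_1, so x_1*(p_1,p_2) = (2·p_2/p_1)², and x_2* = (m − p_1·x_1*)/p_2.
Plugging in: x_1* = (2·0.72/3.44)² = 0.1752.

x_1* = 0.1752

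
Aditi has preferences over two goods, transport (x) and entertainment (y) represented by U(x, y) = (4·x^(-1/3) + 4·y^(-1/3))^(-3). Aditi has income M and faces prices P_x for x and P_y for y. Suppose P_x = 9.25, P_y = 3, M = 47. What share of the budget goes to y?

MRS = MU_x/MU_y = (y/x)^(4/3). Set equal to P_x/P_y.
Solve for the ratio: y/x = [P_x/P_y]^(0.75).
Substitute y = (y/x)·x into the budget: x* = M/(P_x + P_y·(y/x)).
Numerically y/x = 2.326834, so x* = 47/(9.25 + 3·2.326834) = 2.8958 and y* = 2.326834·2.8958 = 6.738.
Expenditure on y: 3·6.738 = 20.214; share = 0.4301.

share on y = 0.4301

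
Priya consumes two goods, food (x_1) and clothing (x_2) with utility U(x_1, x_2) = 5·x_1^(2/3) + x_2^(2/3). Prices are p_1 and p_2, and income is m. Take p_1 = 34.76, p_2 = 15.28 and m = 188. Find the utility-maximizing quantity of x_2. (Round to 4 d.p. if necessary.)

With the ratio pinned down, the budget gives x_1* = m/(p_1 + p_2·(x_2/x_1)) and x_2* = (x_2/x_1)·x_1*.
Numerically x_2/x_1 = 0.09418, so x_1* = 188/(34.76 + 15.28·0.09418) = 5.1935 and x_2* = 0.09418·5.1935 = 0.4891.

x_2* = 0.4891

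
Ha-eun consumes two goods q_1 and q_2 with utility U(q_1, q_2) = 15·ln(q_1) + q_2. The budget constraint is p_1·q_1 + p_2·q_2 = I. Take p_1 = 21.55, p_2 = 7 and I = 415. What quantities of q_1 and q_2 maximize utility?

q_1* = 4.8724, q_2* = 44.2857

MU_q_1 = 15/q_1, MU_q_2 = 1. Tangency: 15/q_1 = p_1/p_2.
So q_1*(p_1,p_2) = 15·p_2/p_1, independent of income; and q_2* = (I − 15·p_2)/p_2.
At the given prices: q_1* = 15·7/21.55 = 4.8724, and q_2* = 44.2857.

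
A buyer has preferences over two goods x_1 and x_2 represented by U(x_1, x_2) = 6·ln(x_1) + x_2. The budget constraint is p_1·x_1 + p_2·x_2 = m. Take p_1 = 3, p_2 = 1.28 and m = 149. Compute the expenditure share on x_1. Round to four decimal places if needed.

So x_1*(p_1,p_2) = 6·p_2/p_1, independent of income; and x_2* = (m − 6·p_2)/p_2.
At the given prices: x_1* = 6·1.28/3 = 2.56, and x_2* = 110.4062.
Expenditure on x_1: 3·2.56 = 7.68; share = 0.0515.

share on x_1 = 0.0515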